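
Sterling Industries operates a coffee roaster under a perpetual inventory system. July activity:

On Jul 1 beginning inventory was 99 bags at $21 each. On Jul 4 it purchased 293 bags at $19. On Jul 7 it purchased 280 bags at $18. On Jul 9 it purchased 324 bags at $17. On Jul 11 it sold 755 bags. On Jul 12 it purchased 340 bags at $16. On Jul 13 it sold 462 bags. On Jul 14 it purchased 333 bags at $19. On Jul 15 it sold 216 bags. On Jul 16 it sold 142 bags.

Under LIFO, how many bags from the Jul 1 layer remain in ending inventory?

Jul 11, 755 sold [LIFO — newest first]: 324 @ $17 + 280 @ $18 + 151 @ $19 = $13,417
Jul 13, 462 sold [LIFO — newest first]: 340 @ $16 + 122 @ $19 = $7,758
Jul 15, 216 sold [LIFO — newest first]: 216 @ $19 = $4,104
Jul 16, 142 sold [LIFO — newest first]: 117 @ $19 + 20 @ $19 + 5 @ $21 = $2,708
Total COGS = $13,417 + $7,758 + $4,104 + $2,708 = $27,987
Ending inventory: 94 @ $21 = $1,974

94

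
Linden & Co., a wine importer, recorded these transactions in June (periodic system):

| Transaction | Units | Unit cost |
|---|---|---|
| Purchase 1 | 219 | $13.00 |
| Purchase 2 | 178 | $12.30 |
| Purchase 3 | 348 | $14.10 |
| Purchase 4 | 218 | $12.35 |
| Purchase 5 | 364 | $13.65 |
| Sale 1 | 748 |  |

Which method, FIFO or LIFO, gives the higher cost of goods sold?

FIFO COGS: 219 @ $13.00 + 178 @ $12.30 + 348 @ $14.10 + 3 @ $12.35 = $9,980.25
LIFO COGS: 364 @ $13.65 + 218 @ $12.35 + 166 @ $14.10 = $10,001.50

LIFO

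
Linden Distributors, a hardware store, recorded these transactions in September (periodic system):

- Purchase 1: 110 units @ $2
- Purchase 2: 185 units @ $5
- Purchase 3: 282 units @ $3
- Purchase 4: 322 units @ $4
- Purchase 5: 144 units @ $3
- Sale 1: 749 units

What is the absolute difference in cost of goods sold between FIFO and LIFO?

FIFO COGS: 110 @ $2 + 185 @ $5 + 282 @ $3 + 172 @ $4 = $2,679
LIFO COGS: 144 @ $3 + 322 @ $4 + 282 @ $3 + 1 @ $5 = $2,571
Difference = |$2,679 − $2,571| = $108

$108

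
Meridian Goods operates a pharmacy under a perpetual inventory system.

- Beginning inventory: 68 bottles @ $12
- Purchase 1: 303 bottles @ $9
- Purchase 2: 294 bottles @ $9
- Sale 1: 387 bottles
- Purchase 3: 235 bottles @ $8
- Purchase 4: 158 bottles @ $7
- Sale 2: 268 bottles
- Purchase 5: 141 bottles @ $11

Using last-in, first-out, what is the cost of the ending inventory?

Sale 1 (387) [LIFO — newest first]: 294 @ $9 + 93 @ $9 = $3,483
Sale 2 (268) [LIFO — newest first]: 158 @ $7 + 110 @ $8 = $1,986
Total COGS = $3,483 + $1,986 = $5,469
Ending inventory: 68 @ $12 + 210 @ $9 + 125 @ $8 + 141 @ $11 = $5,257

Ending inventory = $5,257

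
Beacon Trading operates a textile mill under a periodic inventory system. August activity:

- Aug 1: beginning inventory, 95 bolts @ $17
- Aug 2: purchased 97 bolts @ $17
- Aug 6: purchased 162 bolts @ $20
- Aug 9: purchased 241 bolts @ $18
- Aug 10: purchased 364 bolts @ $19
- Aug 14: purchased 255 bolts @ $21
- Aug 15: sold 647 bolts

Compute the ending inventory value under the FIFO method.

Ending inventory = $11,283

Aug 15, 647 sold [FIFO — oldest first]: 95 @ $17 + 97 @ $17 + 162 @ $20 + 241 @ $18 + 52 @ $19 = $11,830
Ending inventory: 312 @ $19 + 255 @ $21 = $11,283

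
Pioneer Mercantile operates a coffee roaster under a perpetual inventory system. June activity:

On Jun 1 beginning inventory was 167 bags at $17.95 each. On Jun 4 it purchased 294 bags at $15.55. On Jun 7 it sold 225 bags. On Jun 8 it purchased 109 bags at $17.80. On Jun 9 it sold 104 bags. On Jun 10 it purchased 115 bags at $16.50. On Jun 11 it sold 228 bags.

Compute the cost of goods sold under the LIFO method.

COGS = $9,109.45

Jun 7, 225 sold [LIFO — newest first]: 225 @ $15.55 = $3,498.75
Jun 9, 104 sold [LIFO — newest first]: 104 @ $17.80 = $1,851.20
Jun 11, 228 sold [LIFO — newest first]: 115 @ $16.50 + 5 @ $17.80 + 69 @ $15.55 + 39 @ $17.95 = $3,759.50
Total COGS = $3,498.75 + $1,851.20 + $3,759.50 = $9,109.45
Ending inventory: 128 @ $17.95 = $2,297.60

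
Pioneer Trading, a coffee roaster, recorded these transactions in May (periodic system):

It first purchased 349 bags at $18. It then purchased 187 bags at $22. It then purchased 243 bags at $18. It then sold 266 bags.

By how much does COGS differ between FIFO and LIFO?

$92

FIFO COGS: 266 @ $18 = $4,788
LIFO COGS: 243 @ $18 + 23 @ $22 = $4,880
Difference = |$4,788 − $4,880| = $92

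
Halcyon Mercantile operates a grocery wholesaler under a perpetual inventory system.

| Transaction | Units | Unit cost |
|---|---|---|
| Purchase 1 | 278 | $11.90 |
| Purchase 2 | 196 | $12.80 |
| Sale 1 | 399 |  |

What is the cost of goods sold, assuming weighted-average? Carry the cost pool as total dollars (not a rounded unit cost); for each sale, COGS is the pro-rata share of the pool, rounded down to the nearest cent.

After Purchase 1: 278 on hand, pool $3,308.20 (≈ $11.9000 each)
After Purchase 2: 474 on hand, pool $5,817.00 (≈ $12.2722 each)
Sale 1, sell 399: 399/474 × $5,817.00 → $4,896.58
Ending inventory (cost pool remaining) = $920.42

COGS = $4,896.58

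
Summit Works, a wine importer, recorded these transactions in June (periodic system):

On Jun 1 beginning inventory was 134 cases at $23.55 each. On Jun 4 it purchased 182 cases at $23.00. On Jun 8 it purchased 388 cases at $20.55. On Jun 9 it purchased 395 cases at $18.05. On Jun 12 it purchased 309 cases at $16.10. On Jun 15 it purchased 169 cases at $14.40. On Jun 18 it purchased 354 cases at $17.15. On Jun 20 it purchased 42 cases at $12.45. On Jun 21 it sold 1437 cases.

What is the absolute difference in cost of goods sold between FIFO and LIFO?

$3,252.70

FIFO COGS: 134 @ $23.55 + 182 @ $23.00 + 388 @ $20.55 + 395 @ $18.05 + 309 @ $16.10 + 29 @ $14.40 = $27,837.35
LIFO COGS: 42 @ $12.45 + 354 @ $17.15 + 169 @ $14.40 + 309 @ $16.10 + 395 @ $18.05 + 168 @ $20.55 = $24,584.65
Difference = |$27,837.35 − $24,584.65| = $3,252.70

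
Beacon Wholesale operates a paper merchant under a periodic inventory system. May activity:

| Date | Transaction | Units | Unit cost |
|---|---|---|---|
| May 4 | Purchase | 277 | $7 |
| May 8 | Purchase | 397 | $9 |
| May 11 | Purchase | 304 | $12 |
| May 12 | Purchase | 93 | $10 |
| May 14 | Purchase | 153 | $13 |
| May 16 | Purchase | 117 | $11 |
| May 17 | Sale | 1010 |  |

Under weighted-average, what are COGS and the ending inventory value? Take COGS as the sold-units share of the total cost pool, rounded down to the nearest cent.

May 17, sell 1010: 1010/1341 × $13,366.00 → $10,066.86
Ending inventory (cost pool remaining) = $3,299.14

COGS = $10,066.86; ending inventory = $3,299.14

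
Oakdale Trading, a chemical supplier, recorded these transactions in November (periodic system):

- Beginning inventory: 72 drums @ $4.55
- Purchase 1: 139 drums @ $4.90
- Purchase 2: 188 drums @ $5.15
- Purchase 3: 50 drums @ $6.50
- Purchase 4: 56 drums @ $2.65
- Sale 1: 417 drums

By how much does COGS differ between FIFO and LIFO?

FIFO COGS: 72 @ $4.55 + 139 @ $4.90 + 188 @ $5.15 + 18 @ $6.50 = $2,093.90
LIFO COGS: 56 @ $2.65 + 50 @ $6.50 + 188 @ $5.15 + 123 @ $4.90 = $2,044.30
Difference = |$2,093.90 − $2,044.30| = $49.60

$49.60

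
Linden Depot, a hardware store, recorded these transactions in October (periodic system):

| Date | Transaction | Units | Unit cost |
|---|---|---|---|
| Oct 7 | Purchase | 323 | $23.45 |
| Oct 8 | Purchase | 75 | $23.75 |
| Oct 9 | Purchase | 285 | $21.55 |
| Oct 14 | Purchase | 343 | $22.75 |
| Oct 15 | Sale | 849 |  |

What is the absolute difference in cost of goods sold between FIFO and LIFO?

FIFO COGS: 323 @ $23.45 + 75 @ $23.75 + 285 @ $21.55 + 166 @ $22.75 = $19,273.85
LIFO COGS: 343 @ $22.75 + 285 @ $21.55 + 75 @ $23.75 + 146 @ $23.45 = $19,149.95
Difference = |$19,273.85 − $19,149.95| = $123.90

$123.90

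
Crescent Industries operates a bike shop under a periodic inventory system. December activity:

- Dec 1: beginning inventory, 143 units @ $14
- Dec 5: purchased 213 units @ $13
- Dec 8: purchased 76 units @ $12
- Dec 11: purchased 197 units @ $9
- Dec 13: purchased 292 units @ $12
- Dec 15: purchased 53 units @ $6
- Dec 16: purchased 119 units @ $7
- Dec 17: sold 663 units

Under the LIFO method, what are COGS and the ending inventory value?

COGS = $6,452; ending inventory = $5,659

Dec 17, 663 sold [LIFO — newest first]: 119 @ $7 + 53 @ $6 + 292 @ $12 + 197 @ $9 + 2 @ $12 = $6,452
Ending inventory: 143 @ $14 + 213 @ $13 + 74 @ $12 = $5,659
Check: goods available $12,111 = COGS $6,452 + ending $5,659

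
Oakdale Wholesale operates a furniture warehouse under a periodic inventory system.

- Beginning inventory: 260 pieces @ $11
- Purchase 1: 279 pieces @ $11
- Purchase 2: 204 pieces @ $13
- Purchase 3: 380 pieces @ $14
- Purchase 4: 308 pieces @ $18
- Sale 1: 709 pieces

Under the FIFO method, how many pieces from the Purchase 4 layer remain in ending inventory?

308

Sale 1 (709) [FIFO — oldest first]: 260 @ $11 + 279 @ $11 + 170 @ $13 = $8,139
Ending inventory: 34 @ $13 + 380 @ $14 + 308 @ $18 = $11,306
Check: goods available $19,445 = COGS $8,139 + ending $11,306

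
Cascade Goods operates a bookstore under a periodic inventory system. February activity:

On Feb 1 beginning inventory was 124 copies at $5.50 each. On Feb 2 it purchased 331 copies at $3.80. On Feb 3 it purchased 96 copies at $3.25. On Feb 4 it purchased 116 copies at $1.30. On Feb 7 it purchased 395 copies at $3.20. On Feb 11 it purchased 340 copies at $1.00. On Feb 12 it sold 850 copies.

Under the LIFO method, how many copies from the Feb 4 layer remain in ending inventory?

1

Feb 12, 850 sold [LIFO — newest first]: 340 @ $1.00 + 395 @ $3.20 + 115 @ $1.30 = $1,753.50
Ending inventory: 124 @ $5.50 + 331 @ $3.80 + 96 @ $3.25 + 1 @ $1.30 = $2,253.10
Check: goods available $4,006.60 = COGS $1,753.50 + ending $2,253.10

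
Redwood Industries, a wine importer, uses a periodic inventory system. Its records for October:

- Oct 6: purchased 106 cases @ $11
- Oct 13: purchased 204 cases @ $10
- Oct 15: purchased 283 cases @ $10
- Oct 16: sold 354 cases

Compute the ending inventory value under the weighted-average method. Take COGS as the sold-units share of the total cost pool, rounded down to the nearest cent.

Oct 16, sell 354: 354/593 × $6,036.00 → $3,603.27
Ending inventory (cost pool remaining) = $2,432.73

Ending inventory = $2,432.73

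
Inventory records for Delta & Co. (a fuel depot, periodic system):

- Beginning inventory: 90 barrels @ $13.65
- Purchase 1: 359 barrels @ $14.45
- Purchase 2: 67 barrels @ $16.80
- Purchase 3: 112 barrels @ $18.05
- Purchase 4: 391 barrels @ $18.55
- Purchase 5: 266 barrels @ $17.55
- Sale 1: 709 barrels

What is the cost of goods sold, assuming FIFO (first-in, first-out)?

Sale 1 (709) [FIFO — oldest first]: 90 @ $13.65 + 359 @ $14.45 + 67 @ $16.80 + 112 @ $18.05 + 81 @ $18.55 = $11,065.80
Ending inventory: 310 @ $18.55 + 266 @ $17.55 = $10,418.80

COGS = $11,065.80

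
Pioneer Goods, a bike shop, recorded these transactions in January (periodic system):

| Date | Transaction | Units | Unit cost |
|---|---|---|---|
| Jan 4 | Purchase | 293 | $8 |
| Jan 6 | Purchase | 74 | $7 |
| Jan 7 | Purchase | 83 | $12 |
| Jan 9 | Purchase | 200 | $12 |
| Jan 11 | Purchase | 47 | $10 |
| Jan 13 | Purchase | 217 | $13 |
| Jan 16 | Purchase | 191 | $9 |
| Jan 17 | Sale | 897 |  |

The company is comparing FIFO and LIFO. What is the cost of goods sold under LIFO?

FIFO COGS: 293 @ $8 + 74 @ $7 + 83 @ $12 + 200 @ $12 + 47 @ $10 + 200 @ $13 = $9,328
LIFO COGS: 191 @ $9 + 217 @ $13 + 47 @ $10 + 200 @ $12 + 83 @ $12 + 74 @ $7 + 85 @ $8 = $9,604

COGS = $9,604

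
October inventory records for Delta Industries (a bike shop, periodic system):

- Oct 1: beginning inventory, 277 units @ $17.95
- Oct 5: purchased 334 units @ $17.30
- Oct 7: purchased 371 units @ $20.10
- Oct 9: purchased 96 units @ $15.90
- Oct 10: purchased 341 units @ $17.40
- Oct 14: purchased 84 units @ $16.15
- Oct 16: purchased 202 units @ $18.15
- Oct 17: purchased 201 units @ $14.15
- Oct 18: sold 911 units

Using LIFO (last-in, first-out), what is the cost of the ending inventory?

Oct 18, 911 sold [LIFO — newest first]: 201 @ $14.15 + 202 @ $18.15 + 84 @ $16.15 + 341 @ $17.40 + 83 @ $15.90 = $15,120.15
Ending inventory: 277 @ $17.95 + 334 @ $17.30 + 371 @ $20.10 + 13 @ $15.90 = $18,414.15

Ending inventory = $18,414.15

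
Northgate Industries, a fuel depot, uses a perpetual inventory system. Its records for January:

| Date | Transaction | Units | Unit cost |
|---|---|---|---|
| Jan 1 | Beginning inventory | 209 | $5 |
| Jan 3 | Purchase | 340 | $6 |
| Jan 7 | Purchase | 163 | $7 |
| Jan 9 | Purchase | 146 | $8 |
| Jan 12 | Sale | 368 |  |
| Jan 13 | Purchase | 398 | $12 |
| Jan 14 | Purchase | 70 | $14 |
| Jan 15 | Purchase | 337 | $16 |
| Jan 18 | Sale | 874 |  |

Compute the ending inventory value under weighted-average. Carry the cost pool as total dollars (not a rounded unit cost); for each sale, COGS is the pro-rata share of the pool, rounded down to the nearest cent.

Ending inventory = $4,625.64

After Jan 1: 209 on hand, pool $1,045.00 (≈ $5.0000 each)
After Jan 3: 549 on hand, pool $3,085.00 (≈ $5.6193 each)
After Jan 7: 712 on hand, pool $4,226.00 (≈ $5.9354 each)
After Jan 9: 858 on hand, pool $5,394.00 (≈ $6.2867 each)
Jan 12, sell 368: 368/858 × $5,394.00 → $2,313.51
After Jan 13: 888 on hand, pool $7,856.49 (≈ $8.8474 each)
After Jan 14: 958 on hand, pool $8,836.49 (≈ $9.2239 each)
After Jan 15: 1295 on hand, pool $14,228.49 (≈ $10.9873 each)
Jan 18, sell 874: 874/1295 × $14,228.49 → $9,602.85
Total COGS = $2,313.51 + $9,602.85 = $11,916.36
Ending inventory (cost pool remaining) = $4,625.64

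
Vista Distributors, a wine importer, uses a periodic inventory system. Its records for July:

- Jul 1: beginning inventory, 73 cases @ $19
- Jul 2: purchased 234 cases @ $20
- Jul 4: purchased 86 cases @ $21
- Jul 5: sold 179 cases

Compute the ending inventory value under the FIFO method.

Jul 5, 179 sold [FIFO — oldest first]: 73 @ $19 + 106 @ $20 = $3,507
Ending inventory: 128 @ $20 + 86 @ $21 = $4,366

Ending inventory = $4,366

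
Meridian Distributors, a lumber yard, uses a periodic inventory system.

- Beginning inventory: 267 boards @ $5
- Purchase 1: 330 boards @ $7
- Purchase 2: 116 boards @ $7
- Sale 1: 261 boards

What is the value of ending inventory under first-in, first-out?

Ending inventory = $3,152

Sale 1 (261) [FIFO — oldest first]: 261 @ $5 = $1,305
Ending inventory: 6 @ $5 + 330 @ $7 + 116 @ $7 = $3,152
Check: goods available $4,457 = COGS $1,305 + ending $3,152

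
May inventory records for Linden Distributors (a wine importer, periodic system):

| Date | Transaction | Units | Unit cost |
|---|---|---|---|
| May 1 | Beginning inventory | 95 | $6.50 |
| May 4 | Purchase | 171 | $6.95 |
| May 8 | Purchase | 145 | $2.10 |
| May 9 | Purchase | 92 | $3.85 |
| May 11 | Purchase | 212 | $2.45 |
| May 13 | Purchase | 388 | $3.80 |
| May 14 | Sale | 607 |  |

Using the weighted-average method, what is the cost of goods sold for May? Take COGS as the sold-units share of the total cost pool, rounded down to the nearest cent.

COGS = $2,453.56

May 14, sell 607: 607/1103 × $4,458.45 → $2,453.56
Ending inventory (cost pool remaining) = $2,004.89
Check: goods available $4,458.45 = COGS $2,453.56 + ending $2,004.89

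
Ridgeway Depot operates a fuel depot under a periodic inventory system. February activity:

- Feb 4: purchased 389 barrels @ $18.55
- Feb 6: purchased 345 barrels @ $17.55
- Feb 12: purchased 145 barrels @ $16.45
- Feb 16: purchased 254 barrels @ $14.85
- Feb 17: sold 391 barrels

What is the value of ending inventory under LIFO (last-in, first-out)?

Feb 17, 391 sold [LIFO — newest first]: 254 @ $14.85 + 137 @ $16.45 = $6,025.55
Ending inventory: 389 @ $18.55 + 345 @ $17.55 + 8 @ $16.45 = $13,402.30
Check: goods available $19,427.85 = COGS $6,025.55 + ending $13,402.30

Ending inventory = $13,402.30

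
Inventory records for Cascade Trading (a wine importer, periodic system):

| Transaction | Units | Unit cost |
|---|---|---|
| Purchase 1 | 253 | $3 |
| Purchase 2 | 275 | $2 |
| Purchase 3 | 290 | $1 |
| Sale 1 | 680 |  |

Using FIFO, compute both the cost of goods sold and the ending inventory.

COGS = $1,461; ending inventory = $138

Sale 1 (680) [FIFO — oldest first]: 253 @ $3 + 275 @ $2 + 152 @ $1 = $1,461
Ending inventory: 138 @ $1 = $138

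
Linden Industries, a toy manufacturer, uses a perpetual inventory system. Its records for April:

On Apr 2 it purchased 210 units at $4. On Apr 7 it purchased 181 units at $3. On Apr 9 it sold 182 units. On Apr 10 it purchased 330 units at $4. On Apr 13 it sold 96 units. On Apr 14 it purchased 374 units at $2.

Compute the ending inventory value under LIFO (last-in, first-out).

Ending inventory = $2,520

Apr 9, 182 sold [LIFO — newest first]: 181 @ $3 + 1 @ $4 = $547
Apr 13, 96 sold [LIFO — newest first]: 96 @ $4 = $384
Total COGS = $547 + $384 = $931
Ending inventory: 209 @ $4 + 234 @ $4 + 374 @ $2 = $2,520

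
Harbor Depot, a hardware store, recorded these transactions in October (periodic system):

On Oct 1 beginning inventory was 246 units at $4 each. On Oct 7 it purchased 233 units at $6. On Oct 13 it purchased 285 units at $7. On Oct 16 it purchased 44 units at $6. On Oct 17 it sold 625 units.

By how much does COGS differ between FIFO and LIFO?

$505

FIFO COGS: 246 @ $4 + 233 @ $6 + 146 @ $7 = $3,404
LIFO COGS: 44 @ $6 + 285 @ $7 + 233 @ $6 + 63 @ $4 = $3,909
Difference = |$3,404 − $3,909| = $505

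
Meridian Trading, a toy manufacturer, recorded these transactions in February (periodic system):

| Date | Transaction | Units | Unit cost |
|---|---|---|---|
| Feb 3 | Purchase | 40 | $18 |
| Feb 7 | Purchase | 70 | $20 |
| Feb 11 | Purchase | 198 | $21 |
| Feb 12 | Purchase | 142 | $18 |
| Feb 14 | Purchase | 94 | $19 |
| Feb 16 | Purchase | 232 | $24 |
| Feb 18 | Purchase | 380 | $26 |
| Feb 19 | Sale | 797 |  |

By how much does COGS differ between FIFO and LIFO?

FIFO COGS: 40 @ $18 + 70 @ $20 + 198 @ $21 + 142 @ $18 + 94 @ $19 + 232 @ $24 + 21 @ $26 = $16,734
LIFO COGS: 380 @ $26 + 232 @ $24 + 94 @ $19 + 91 @ $18 = $18,872
Difference = |$16,734 − $18,872| = $2,138

$2,138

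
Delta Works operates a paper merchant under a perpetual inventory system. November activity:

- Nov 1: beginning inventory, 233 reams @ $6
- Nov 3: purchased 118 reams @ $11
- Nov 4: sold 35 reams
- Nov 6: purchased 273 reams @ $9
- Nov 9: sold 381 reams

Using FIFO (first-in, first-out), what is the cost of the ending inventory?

Nov 4, 35 sold [FIFO — oldest first]: 35 @ $6 = $210
Nov 9, 381 sold [FIFO — oldest first]: 198 @ $6 + 118 @ $11 + 65 @ $9 = $3,071
Total COGS = $210 + $3,071 = $3,281
Ending inventory: 208 @ $9 = $1,872
Check: goods available $5,153 = COGS $3,281 + ending $1,872

Ending inventory = $1,872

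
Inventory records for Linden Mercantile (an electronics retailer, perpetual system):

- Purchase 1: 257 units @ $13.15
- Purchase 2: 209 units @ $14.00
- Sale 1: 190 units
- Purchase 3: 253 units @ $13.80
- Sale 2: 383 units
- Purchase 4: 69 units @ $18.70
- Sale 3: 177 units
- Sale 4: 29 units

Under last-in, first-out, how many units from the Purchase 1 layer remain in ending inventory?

Sale 1 (190) [LIFO — newest first]: 190 @ $14.00 = $2,660.00
Sale 2 (383) [LIFO — newest first]: 253 @ $13.80 + 19 @ $14.00 + 111 @ $13.15 = $5,217.05
Sale 3 (177) [LIFO — newest first]: 69 @ $18.70 + 108 @ $13.15 = $2,710.50
Sale 4 (29) [LIFO — newest first]: 29 @ $13.15 = $381.35
Total COGS = $2,660.00 + $5,217.05 + $2,710.50 + $381.35 = $10,968.90
Ending inventory: 9 @ $13.15 = $118.35

9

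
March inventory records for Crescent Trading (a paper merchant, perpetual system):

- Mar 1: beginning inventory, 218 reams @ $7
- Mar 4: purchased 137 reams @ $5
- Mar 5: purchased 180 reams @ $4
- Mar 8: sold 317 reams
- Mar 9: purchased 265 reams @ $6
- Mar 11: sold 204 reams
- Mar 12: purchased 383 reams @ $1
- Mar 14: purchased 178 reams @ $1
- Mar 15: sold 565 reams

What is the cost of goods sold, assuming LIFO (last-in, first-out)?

COGS = $3,214

Mar 8, 317 sold [LIFO — newest first]: 180 @ $4 + 137 @ $5 = $1,405
Mar 11, 204 sold [LIFO — newest first]: 204 @ $6 = $1,224
Mar 15, 565 sold [LIFO — newest first]: 178 @ $1 + 383 @ $1 + 4 @ $6 = $585
Total COGS = $1,405 + $1,224 + $585 = $3,214
Ending inventory: 218 @ $7 + 57 @ $6 = $1,868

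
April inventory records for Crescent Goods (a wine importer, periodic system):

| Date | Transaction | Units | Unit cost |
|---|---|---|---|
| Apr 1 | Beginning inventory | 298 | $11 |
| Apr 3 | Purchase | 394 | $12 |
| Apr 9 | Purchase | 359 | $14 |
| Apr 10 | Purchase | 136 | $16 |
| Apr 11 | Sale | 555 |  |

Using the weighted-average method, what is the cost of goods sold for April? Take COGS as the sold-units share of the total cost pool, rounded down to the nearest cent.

Apr 11, sell 555: 555/1187 × $15,208.00 → $7,110.73
Ending inventory (cost pool remaining) = $8,097.27
Check: goods available $15,208.00 = COGS $7,110.73 + ending $8,097.27

COGS = $7,110.73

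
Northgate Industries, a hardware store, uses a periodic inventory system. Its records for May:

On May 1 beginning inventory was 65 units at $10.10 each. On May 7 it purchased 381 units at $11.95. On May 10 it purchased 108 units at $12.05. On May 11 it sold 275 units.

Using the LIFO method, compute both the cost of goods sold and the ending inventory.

May 11, 275 sold [LIFO — newest first]: 108 @ $12.05 + 167 @ $11.95 = $3,297.05
Ending inventory: 65 @ $10.10 + 214 @ $11.95 = $3,213.80
Check: goods available $6,510.85 = COGS $3,297.05 + ending $3,213.80

COGS = $3,297.05; ending inventory = $3,213.80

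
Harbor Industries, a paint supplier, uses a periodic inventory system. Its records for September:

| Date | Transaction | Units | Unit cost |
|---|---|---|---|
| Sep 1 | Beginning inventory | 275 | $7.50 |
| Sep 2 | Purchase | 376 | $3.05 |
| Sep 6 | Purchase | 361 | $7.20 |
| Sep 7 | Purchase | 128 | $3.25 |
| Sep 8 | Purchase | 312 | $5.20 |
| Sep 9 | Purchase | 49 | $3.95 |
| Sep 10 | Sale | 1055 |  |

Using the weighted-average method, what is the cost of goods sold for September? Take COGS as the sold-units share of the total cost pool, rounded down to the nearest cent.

Sep 10, sell 1055: 1055/1501 × $8,040.45 → $5,651.34
Ending inventory (cost pool remaining) = $2,389.11
Check: goods available $8,040.45 = COGS $5,651.34 + ending $2,389.11

COGS = $5,651.34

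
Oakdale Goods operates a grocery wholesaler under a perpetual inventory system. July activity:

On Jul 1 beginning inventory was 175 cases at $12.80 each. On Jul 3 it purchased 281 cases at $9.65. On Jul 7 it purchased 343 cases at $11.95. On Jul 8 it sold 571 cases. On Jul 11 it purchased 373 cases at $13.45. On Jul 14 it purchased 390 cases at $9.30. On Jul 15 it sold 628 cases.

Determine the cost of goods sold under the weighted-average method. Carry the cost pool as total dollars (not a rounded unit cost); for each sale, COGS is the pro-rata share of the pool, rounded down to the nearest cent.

COGS = $13,582.12

After Jul 1: 175 on hand, pool $2,240.00 (≈ $12.8000 each)
After Jul 3: 456 on hand, pool $4,951.65 (≈ $10.8589 each)
After Jul 7: 799 on hand, pool $9,050.50 (≈ $11.3273 each)
Jul 8, sell 571: 571/799 × $9,050.50 → $6,467.87
After Jul 11: 601 on hand, pool $7,599.48 (≈ $12.6447 each)
After Jul 14: 991 on hand, pool $11,226.48 (≈ $11.3284 each)
Jul 15, sell 628: 628/991 × $11,226.48 → $7,114.25
Total COGS = $6,467.87 + $7,114.25 = $13,582.12
Ending inventory (cost pool remaining) = $4,112.23
Check: goods available $17,694.35 = COGS $13,582.12 + ending $4,112.23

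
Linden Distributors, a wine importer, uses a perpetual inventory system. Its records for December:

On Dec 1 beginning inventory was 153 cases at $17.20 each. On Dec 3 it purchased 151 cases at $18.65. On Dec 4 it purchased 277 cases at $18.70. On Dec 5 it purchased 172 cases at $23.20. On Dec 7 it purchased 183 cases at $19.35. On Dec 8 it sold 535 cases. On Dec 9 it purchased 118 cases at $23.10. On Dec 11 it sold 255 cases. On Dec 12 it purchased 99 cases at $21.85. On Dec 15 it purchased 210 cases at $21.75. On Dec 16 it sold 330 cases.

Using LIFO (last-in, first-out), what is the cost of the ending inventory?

Ending inventory = $4,310.10

Dec 8, 535 sold [LIFO — newest first]: 183 @ $19.35 + 172 @ $23.20 + 180 @ $18.70 = $10,897.45
Dec 11, 255 sold [LIFO — newest first]: 118 @ $23.10 + 97 @ $18.70 + 40 @ $18.65 = $5,285.70
Dec 16, 330 sold [LIFO — newest first]: 210 @ $21.75 + 99 @ $21.85 + 21 @ $18.65 = $7,122.30
Total COGS = $10,897.45 + $5,285.70 + $7,122.30 = $23,305.45
Ending inventory: 153 @ $17.20 + 90 @ $18.65 = $4,310.10
Check: goods available $27,615.55 = COGS $23,305.45 + ending $4,310.10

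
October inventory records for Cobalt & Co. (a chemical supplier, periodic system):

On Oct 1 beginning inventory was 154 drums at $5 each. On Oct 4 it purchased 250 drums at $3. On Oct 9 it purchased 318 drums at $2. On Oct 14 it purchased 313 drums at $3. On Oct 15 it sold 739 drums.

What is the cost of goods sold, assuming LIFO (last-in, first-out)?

Oct 15, 739 sold [LIFO — newest first]: 313 @ $3 + 318 @ $2 + 108 @ $3 = $1,899
Ending inventory: 154 @ $5 + 142 @ $3 = $1,196

COGS = $1,899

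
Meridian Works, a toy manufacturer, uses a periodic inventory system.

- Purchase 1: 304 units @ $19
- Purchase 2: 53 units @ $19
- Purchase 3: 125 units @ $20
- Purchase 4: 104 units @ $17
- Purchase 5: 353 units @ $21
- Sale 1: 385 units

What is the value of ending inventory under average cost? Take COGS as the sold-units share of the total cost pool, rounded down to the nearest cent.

Ending inventory = $10,893.57

Sale 1, sell 385: 385/939 × $18,464.00 → $7,570.43
Ending inventory (cost pool remaining) = $10,893.57
Check: goods available $18,464.00 = COGS $7,570.43 + ending $10,893.57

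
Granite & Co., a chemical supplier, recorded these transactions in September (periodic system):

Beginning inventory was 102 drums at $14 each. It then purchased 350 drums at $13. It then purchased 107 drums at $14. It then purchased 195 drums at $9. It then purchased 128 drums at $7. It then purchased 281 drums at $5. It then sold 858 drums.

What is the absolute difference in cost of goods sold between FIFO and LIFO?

FIFO COGS: 102 @ $14 + 350 @ $13 + 107 @ $14 + 195 @ $9 + 104 @ $7 = $9,959
LIFO COGS: 281 @ $5 + 128 @ $7 + 195 @ $9 + 107 @ $14 + 147 @ $13 = $7,465
Difference = |$9,959 − $7,465| = $2,494

$2,494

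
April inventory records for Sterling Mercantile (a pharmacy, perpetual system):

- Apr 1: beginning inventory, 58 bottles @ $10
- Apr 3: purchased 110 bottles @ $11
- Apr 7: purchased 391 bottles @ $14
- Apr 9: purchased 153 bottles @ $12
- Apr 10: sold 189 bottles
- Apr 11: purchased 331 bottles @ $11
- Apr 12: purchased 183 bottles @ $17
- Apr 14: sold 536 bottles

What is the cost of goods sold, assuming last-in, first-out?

Apr 10, 189 sold [LIFO — newest first]: 153 @ $12 + 36 @ $14 = $2,340
Apr 14, 536 sold [LIFO — newest first]: 183 @ $17 + 331 @ $11 + 22 @ $14 = $7,060
Total COGS = $2,340 + $7,060 = $9,400
Ending inventory: 58 @ $10 + 110 @ $11 + 333 @ $14 = $6,452
Check: goods available $15,852 = COGS $9,400 + ending $6,452

COGS = $9,400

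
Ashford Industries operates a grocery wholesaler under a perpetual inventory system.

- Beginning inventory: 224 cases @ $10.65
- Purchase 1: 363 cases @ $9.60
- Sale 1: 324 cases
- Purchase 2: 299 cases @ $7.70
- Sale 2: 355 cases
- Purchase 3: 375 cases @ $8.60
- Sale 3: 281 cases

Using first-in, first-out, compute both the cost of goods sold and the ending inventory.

COGS = $8,809.10; ending inventory = $2,588.60

Sale 1 (324) [FIFO — oldest first]: 224 @ $10.65 + 100 @ $9.60 = $3,345.60
Sale 2 (355) [FIFO — oldest first]: 263 @ $9.60 + 92 @ $7.70 = $3,233.20
Sale 3 (281) [FIFO — oldest first]: 207 @ $7.70 + 74 @ $8.60 = $2,230.30
Total COGS = $3,345.60 + $3,233.20 + $2,230.30 = $8,809.10
Ending inventory: 301 @ $8.60 = $2,588.60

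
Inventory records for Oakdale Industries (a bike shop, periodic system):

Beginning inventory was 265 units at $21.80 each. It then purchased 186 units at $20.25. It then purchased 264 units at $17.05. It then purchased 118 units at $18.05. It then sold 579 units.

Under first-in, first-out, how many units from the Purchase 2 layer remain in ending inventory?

136

Sale 1 (579) [FIFO — oldest first]: 265 @ $21.80 + 186 @ $20.25 + 128 @ $17.05 = $11,725.90
Ending inventory: 136 @ $17.05 + 118 @ $18.05 = $4,448.70
Check: goods available $16,174.60 = COGS $11,725.90 + ending $4,448.70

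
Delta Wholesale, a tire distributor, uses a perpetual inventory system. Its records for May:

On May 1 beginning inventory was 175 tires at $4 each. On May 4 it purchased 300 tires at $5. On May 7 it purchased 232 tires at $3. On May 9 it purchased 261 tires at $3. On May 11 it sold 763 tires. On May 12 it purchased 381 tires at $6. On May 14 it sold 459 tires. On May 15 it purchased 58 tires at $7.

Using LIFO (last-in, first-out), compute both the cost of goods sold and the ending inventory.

COGS = $5,457; ending inventory = $914

May 11, 763 sold [LIFO — newest first]: 261 @ $3 + 232 @ $3 + 270 @ $5 = $2,829
May 14, 459 sold [LIFO — newest first]: 381 @ $6 + 30 @ $5 + 48 @ $4 = $2,628
Total COGS = $2,829 + $2,628 = $5,457
Ending inventory: 127 @ $4 + 58 @ $7 = $914
Check: goods available $6,371 = COGS $5,457 + ending $914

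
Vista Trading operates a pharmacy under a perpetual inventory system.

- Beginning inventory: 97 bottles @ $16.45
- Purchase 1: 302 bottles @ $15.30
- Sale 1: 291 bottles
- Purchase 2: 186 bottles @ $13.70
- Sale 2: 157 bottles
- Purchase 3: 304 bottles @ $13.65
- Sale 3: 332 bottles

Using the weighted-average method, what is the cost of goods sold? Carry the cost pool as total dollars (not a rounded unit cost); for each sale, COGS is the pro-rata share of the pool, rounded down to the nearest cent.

After Beginning: 97 on hand, pool $1,595.65 (≈ $16.4500 each)
After Purchase 1: 399 on hand, pool $6,216.25 (≈ $15.5796 each)
Sale 1, sell 291: 291/399 × $6,216.25 → $4,533.65
After Purchase 2: 294 on hand, pool $4,230.80 (≈ $14.3905 each)
Sale 2, sell 157: 157/294 × $4,230.80 → $2,259.30
After Purchase 3: 441 on hand, pool $6,121.10 (≈ $13.8800 each)
Sale 3, sell 332: 332/441 × $6,121.10 → $4,608.17
Total COGS = $4,533.65 + $2,259.30 + $4,608.17 = $11,401.12
Ending inventory (cost pool remaining) = $1,512.93

COGS = $11,401.12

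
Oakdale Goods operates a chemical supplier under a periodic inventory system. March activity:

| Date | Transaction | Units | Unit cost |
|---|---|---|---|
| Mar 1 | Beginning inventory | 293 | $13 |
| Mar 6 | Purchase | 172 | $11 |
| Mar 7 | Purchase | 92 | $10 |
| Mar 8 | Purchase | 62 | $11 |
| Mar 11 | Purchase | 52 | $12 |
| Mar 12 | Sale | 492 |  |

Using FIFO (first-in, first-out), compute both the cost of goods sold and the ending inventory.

Mar 12, 492 sold [FIFO — oldest first]: 293 @ $13 + 172 @ $11 + 27 @ $10 = $5,971
Ending inventory: 65 @ $10 + 62 @ $11 + 52 @ $12 = $1,956
Check: goods available $7,927 = COGS $5,971 + ending $1,956

COGS = $5,971; ending inventory = $1,956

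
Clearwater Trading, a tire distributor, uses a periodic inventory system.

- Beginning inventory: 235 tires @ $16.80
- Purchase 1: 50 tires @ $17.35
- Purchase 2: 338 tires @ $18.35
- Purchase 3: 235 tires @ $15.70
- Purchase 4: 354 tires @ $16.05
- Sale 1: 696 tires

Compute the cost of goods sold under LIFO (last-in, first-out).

Sale 1 (696) [LIFO — newest first]: 354 @ $16.05 + 235 @ $15.70 + 107 @ $18.35 = $11,334.65
Ending inventory: 235 @ $16.80 + 50 @ $17.35 + 231 @ $18.35 = $9,054.35

COGS = $11,334.65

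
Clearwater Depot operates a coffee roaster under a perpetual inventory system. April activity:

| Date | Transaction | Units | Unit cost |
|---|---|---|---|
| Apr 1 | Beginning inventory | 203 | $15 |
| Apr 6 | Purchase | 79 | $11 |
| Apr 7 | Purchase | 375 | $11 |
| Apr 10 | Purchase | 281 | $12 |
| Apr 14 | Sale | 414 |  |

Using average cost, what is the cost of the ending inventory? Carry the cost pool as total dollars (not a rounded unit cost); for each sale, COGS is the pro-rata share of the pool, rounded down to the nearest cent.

After Apr 1: 203 on hand, pool $3,045.00 (≈ $15.0000 each)
After Apr 6: 282 on hand, pool $3,914.00 (≈ $13.8794 each)
After Apr 7: 657 on hand, pool $8,039.00 (≈ $12.2359 each)
After Apr 10: 938 on hand, pool $11,411.00 (≈ $12.1652 each)
Apr 14, sell 414: 414/938 × $11,411.00 → $5,036.41
Ending inventory (cost pool remaining) = $6,374.59
Check: goods available $11,411.00 = COGS $5,036.41 + ending $6,374.59

Ending inventory = $6,374.59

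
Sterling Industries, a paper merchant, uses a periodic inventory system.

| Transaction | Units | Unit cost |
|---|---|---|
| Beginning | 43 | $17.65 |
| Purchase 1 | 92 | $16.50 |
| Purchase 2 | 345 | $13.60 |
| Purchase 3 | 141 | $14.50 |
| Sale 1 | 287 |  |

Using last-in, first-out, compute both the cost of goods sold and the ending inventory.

COGS = $4,030.10; ending inventory = $4,983.35

Sale 1 (287) [LIFO — newest first]: 141 @ $14.50 + 146 @ $13.60 = $4,030.10
Ending inventory: 43 @ $17.65 + 92 @ $16.50 + 199 @ $13.60 = $4,983.35
Check: goods available $9,013.45 = COGS $4,030.10 + ending $4,983.35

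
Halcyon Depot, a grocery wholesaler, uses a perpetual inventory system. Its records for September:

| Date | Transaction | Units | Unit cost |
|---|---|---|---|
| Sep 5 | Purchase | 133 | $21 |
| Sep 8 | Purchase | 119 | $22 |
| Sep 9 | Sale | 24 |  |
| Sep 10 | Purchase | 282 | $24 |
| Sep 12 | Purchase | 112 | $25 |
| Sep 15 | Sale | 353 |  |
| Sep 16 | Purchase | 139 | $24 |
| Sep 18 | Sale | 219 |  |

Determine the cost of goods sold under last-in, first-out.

COGS = $14,290

Sep 9, 24 sold [LIFO — newest first]: 24 @ $22 = $528
Sep 15, 353 sold [LIFO — newest first]: 112 @ $25 + 241 @ $24 = $8,584
Sep 18, 219 sold [LIFO — newest first]: 139 @ $24 + 41 @ $24 + 39 @ $22 = $5,178
Total COGS = $528 + $8,584 + $5,178 = $14,290
Ending inventory: 133 @ $21 + 56 @ $22 = $4,025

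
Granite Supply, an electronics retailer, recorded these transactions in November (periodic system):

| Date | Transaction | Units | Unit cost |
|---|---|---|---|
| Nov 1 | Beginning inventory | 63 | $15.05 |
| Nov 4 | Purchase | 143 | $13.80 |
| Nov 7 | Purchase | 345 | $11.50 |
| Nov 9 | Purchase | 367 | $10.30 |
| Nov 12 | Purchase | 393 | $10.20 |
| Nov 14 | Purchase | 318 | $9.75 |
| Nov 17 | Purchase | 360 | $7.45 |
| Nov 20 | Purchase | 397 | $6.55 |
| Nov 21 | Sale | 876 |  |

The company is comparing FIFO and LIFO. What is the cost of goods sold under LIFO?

COGS = $6,442.60

FIFO COGS: 63 @ $15.05 + 143 @ $13.80 + 345 @ $11.50 + 325 @ $10.30 = $10,236.55
LIFO COGS: 397 @ $6.55 + 360 @ $7.45 + 119 @ $9.75 = $6,442.60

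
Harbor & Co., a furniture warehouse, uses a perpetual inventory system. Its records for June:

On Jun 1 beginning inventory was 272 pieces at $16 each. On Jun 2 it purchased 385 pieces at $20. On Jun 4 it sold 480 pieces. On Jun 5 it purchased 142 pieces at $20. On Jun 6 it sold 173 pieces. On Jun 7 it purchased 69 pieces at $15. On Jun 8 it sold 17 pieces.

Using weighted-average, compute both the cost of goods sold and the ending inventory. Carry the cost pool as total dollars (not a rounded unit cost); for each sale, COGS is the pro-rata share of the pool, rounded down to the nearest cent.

After Jun 1: 272 on hand, pool $4,352.00 (≈ $16.0000 each)
After Jun 2: 657 on hand, pool $12,052.00 (≈ $18.3440 each)
Jun 4, sell 480: 480/657 × $12,052.00 → $8,805.11
After Jun 5: 319 on hand, pool $6,086.89 (≈ $19.0812 each)
Jun 6, sell 173: 173/319 × $6,086.89 → $3,301.04
After Jun 7: 215 on hand, pool $3,820.85 (≈ $17.7714 each)
Jun 8, sell 17: 17/215 × $3,820.85 → $302.11
Total COGS = $8,805.11 + $3,301.04 + $302.11 = $12,408.26
Ending inventory (cost pool remaining) = $3,518.74

COGS = $12,408.26; ending inventory = $3,518.74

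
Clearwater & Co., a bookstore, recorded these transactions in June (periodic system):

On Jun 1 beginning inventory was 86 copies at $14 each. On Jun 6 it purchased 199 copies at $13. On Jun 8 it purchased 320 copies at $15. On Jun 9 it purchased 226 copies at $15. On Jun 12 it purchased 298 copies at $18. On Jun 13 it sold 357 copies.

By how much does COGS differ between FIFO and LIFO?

$1,378

FIFO COGS: 86 @ $14 + 199 @ $13 + 72 @ $15 = $4,871
LIFO COGS: 298 @ $18 + 59 @ $15 = $6,249
Difference = |$4,871 − $6,249| = $1,378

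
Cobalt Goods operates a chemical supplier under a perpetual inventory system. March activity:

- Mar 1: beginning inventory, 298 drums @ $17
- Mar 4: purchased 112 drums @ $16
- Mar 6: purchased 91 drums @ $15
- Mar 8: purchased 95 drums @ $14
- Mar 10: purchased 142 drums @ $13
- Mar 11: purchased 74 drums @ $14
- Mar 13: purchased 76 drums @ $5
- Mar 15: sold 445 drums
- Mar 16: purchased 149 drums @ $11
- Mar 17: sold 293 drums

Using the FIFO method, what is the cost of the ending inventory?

Mar 15, 445 sold [FIFO — oldest first]: 298 @ $17 + 112 @ $16 + 35 @ $15 = $7,383
Mar 17, 293 sold [FIFO — oldest first]: 56 @ $15 + 95 @ $14 + 142 @ $13 = $4,016
Total COGS = $7,383 + $4,016 = $11,399
Ending inventory: 74 @ $14 + 76 @ $5 + 149 @ $11 = $3,055
Check: goods available $14,454 = COGS $11,399 + ending $3,055

Ending inventory = $3,055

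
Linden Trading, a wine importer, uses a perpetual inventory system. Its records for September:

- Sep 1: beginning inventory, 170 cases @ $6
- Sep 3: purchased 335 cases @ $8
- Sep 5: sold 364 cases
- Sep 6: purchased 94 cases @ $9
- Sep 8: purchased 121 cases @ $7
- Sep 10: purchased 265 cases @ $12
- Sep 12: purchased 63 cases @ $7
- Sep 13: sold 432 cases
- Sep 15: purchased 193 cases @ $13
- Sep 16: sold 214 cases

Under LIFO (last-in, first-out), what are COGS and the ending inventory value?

COGS = $9,867; ending inventory = $1,656

Sep 5, 364 sold [LIFO — newest first]: 335 @ $8 + 29 @ $6 = $2,854
Sep 13, 432 sold [LIFO — newest first]: 63 @ $7 + 265 @ $12 + 104 @ $7 = $4,349
Sep 16, 214 sold [LIFO — newest first]: 193 @ $13 + 17 @ $7 + 4 @ $9 = $2,664
Total COGS = $2,854 + $4,349 + $2,664 = $9,867
Ending inventory: 141 @ $6 + 90 @ $9 = $1,656
Check: goods available $11,523 = COGS $9,867 + ending $1,656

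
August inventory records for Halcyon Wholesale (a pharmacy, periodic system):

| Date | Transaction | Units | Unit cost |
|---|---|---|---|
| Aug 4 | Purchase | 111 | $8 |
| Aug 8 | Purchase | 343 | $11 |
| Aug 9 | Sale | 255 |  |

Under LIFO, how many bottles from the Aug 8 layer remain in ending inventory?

88

Aug 9, 255 sold [LIFO — newest first]: 255 @ $11 = $2,805
Ending inventory: 111 @ $8 + 88 @ $11 = $1,856
Check: goods available $4,661 = COGS $2,805 + ending $1,856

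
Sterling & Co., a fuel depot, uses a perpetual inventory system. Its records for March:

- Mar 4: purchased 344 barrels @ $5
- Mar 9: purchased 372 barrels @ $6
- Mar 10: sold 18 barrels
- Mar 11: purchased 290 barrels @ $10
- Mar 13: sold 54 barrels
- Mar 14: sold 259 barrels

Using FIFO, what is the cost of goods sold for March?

COGS = $1,655

Mar 10, 18 sold [FIFO — oldest first]: 18 @ $5 = $90
Mar 13, 54 sold [FIFO — oldest first]: 54 @ $5 = $270
Mar 14, 259 sold [FIFO — oldest first]: 259 @ $5 = $1,295
Total COGS = $90 + $270 + $1,295 = $1,655
Ending inventory: 13 @ $5 + 372 @ $6 + 290 @ $10 = $5,197
Check: goods available $6,852 = COGS $1,655 + ending $5,197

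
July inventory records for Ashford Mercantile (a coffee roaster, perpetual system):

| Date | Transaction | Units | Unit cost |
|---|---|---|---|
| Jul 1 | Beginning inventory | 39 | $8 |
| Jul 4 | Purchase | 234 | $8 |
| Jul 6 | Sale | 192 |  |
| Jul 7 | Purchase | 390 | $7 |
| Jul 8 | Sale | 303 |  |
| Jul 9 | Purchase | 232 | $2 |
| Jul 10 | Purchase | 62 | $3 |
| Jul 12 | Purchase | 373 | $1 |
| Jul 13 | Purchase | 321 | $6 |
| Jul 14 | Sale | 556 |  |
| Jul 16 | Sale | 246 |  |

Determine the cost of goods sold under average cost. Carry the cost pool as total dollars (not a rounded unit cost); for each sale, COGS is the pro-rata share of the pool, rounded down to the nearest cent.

After Jul 1: 39 on hand, pool $312.00 (≈ $8.0000 each)
After Jul 4: 273 on hand, pool $2,184.00 (≈ $8.0000 each)
Jul 6, sell 192: 192/273 × $2,184.00 → $1,536.00
After Jul 7: 471 on hand, pool $3,378.00 (≈ $7.1720 each)
Jul 8, sell 303: 303/471 × $3,378.00 → $2,173.10
After Jul 9: 400 on hand, pool $1,668.90 (≈ $4.1723 each)
After Jul 10: 462 on hand, pool $1,854.90 (≈ $4.0149 each)
After Jul 12: 835 on hand, pool $2,227.90 (≈ $2.6681 each)
After Jul 13: 1156 on hand, pool $4,153.90 (≈ $3.5933 each)
Jul 14, sell 556: 556/1156 × $4,153.90 → $1,997.89
Jul 16, sell 246: 246/600 × $2,156.01 → $883.96
Total COGS = $1,536.00 + $2,173.10 + $1,997.89 + $883.96 = $6,590.95
Ending inventory (cost pool remaining) = $1,272.05
Check: goods available $7,863.00 = COGS $6,590.95 + ending $1,272.05

COGS = $6,590.95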